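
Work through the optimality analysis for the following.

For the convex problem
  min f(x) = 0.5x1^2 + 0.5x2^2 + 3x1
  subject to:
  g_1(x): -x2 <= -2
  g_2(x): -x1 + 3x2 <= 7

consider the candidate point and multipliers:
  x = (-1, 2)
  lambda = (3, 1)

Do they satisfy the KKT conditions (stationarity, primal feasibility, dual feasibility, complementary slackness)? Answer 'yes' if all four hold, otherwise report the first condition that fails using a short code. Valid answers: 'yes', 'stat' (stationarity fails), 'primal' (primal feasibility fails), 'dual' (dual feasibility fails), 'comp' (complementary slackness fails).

Gradient of f: grad f(x) = Q x + c = (2, 2)
Constraint values g_i(x) = a_i^T x - b_i:
  g_1((-1, 2)) = 0
  g_2((-1, 2)) = 0
Stationarity residual: grad f(x) + sum_i lambda_i a_i = (1, 2)
  -> stationarity FAILS
Primal feasibility (all g_i <= 0): OK
Dual feasibility (all lambda_i >= 0): OK
Complementary slackness (lambda_i * g_i(x) = 0 for all i): OK

Verdict: the first failing condition is stationarity -> stat.

stat


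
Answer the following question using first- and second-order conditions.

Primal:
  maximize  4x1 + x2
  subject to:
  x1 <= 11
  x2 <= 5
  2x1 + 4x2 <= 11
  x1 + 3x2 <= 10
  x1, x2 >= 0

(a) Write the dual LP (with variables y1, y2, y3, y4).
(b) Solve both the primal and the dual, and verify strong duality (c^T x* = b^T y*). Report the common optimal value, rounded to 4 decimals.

The standard primal-dual pair for 'max c^T x s.t. A x <= b, x >= 0' is:
  Dual:  min b^T y  s.t.  A^T y >= c,  y >= 0.

So the dual LP is:
  minimize  11y1 + 5y2 + 11y3 + 10y4
  subject to:
    y1 + 2y3 + y4 >= 4
    y2 + 4y3 + 3y4 >= 1
    y1, y2, y3, y4 >= 0

Solving the primal: x* = (5.5, 0).
  primal value c^T x* = 22.
Solving the dual: y* = (0, 0, 2, 0).
  dual value b^T y* = 22.
Strong duality: c^T x* = b^T y*. Confirmed.

22


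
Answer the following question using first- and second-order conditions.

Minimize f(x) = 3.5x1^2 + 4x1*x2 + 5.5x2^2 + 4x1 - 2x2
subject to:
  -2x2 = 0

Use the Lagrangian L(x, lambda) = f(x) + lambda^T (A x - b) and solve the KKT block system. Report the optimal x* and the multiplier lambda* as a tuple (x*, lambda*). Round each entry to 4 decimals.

Form the Lagrangian:
  L(x, lambda) = (1/2) x^T Q x + c^T x + lambda^T (A x - b)
Stationarity (grad_x L = 0): Q x + c + A^T lambda = 0.
Primal feasibility: A x = b.

This gives the KKT block system:
  [ Q   A^T ] [ x     ]   [-c ]
  [ A    0  ] [ lambda ] = [ b ]

Solving the linear system:
  x*      = (-0.5714, 0)
  lambda* = (-2.1429)
  f(x*)   = -1.1429

x* = (-0.5714, 0), lambda* = (-2.1429)


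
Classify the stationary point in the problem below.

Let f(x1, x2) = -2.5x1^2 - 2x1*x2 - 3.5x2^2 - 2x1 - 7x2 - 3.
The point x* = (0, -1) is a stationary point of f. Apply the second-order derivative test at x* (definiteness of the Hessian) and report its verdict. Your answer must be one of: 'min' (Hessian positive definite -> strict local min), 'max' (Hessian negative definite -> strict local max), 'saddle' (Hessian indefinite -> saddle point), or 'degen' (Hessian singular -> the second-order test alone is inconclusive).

Compute the Hessian H = grad^2 f:
  H = [[-5, -2], [-2, -7]]
Verify stationarity: grad f(x*) = H x* + g = (0, 0).
Eigenvalues of H: -8.2361, -3.7639.
Both eigenvalues < 0, so H is negative definite -> x* is a strict local max.

max


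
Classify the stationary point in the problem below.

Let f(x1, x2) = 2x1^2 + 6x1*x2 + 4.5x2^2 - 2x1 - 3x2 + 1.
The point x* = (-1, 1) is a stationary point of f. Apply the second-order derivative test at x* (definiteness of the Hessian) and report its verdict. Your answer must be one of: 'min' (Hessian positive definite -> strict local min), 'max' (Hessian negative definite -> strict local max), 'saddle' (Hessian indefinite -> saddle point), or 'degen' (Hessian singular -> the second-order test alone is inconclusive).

Compute the Hessian H = grad^2 f:
  H = [[4, 6], [6, 9]]
Verify stationarity: grad f(x*) = H x* + g = (0, 0).
Eigenvalues of H: 0, 13.
H has a zero eigenvalue (singular; positive semidefinite but not definite), so H is neither positive definite, negative definite, nor indefinite. The second-order test alone is inconclusive -> degen.
(Indeed, f is constant along the null direction of H through x*, so x* is not a strict local extremum.)

degen


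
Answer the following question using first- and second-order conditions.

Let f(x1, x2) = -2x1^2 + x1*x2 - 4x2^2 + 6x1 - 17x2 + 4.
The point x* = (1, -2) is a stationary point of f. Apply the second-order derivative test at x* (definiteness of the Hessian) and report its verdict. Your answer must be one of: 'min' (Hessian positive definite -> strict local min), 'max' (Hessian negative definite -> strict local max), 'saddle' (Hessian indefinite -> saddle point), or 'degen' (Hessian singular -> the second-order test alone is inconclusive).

Compute the Hessian H = grad^2 f:
  H = [[-4, 1], [1, -8]]
Verify stationarity: grad f(x*) = H x* + g = (0, 0).
Eigenvalues of H: -8.2361, -3.7639.
Both eigenvalues < 0, so H is negative definite -> x* is a strict local max.

max


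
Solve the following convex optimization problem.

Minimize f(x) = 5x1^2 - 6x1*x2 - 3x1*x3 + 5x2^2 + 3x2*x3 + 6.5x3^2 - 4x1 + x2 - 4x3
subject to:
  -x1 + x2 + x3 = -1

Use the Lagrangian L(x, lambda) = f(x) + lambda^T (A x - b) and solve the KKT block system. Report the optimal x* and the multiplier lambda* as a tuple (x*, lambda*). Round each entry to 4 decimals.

Form the Lagrangian:
  L(x, lambda) = (1/2) x^T Q x + c^T x + lambda^T (A x - b)
Stationarity (grad_x L = 0): Q x + c + A^T lambda = 0.
Primal feasibility: A x = b.

This gives the KKT block system:
  [ Q   A^T ] [ x     ]   [-c ]
  [ A    0  ] [ lambda ] = [ b ]

Solving the linear system:
  x*      = (0.925, -0.175, 0.1)
  lambda* = (6)
  f(x*)   = 0.8625

x* = (0.925, -0.175, 0.1), lambda* = (6)


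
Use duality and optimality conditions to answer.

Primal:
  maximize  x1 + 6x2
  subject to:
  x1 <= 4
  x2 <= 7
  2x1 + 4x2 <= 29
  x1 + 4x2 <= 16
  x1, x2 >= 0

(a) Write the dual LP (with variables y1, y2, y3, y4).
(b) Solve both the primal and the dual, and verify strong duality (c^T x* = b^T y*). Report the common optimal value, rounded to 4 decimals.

The standard primal-dual pair for 'max c^T x s.t. A x <= b, x >= 0' is:
  Dual:  min b^T y  s.t.  A^T y >= c,  y >= 0.

So the dual LP is:
  minimize  4y1 + 7y2 + 29y3 + 16y4
  subject to:
    y1 + 2y3 + y4 >= 1
    y2 + 4y3 + 4y4 >= 6
    y1, y2, y3, y4 >= 0

Solving the primal: x* = (0, 4).
  primal value c^T x* = 24.
Solving the dual: y* = (0, 0, 0, 1.5).
  dual value b^T y* = 24.
Strong duality: c^T x* = b^T y*. Confirmed.

24


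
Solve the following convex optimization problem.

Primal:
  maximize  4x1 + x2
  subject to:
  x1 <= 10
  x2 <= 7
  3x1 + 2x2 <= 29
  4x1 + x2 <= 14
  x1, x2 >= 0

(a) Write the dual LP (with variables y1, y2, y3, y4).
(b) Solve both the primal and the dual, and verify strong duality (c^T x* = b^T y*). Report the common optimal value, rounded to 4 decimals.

The standard primal-dual pair for 'max c^T x s.t. A x <= b, x >= 0' is:
  Dual:  min b^T y  s.t.  A^T y >= c,  y >= 0.

So the dual LP is:
  minimize  10y1 + 7y2 + 29y3 + 14y4
  subject to:
    y1 + 3y3 + 4y4 >= 4
    y2 + 2y3 + y4 >= 1
    y1, y2, y3, y4 >= 0

Solving the primal: x* = (3.5, 0).
  primal value c^T x* = 14.
Solving the dual: y* = (0, 0, 0, 1).
  dual value b^T y* = 14.
Strong duality: c^T x* = b^T y*. Confirmed.

14


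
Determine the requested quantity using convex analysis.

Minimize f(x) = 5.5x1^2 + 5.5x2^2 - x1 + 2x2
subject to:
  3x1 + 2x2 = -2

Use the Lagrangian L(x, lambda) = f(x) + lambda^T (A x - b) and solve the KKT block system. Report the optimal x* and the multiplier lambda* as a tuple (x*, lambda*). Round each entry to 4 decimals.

Form the Lagrangian:
  L(x, lambda) = (1/2) x^T Q x + c^T x + lambda^T (A x - b)
Stationarity (grad_x L = 0): Q x + c + A^T lambda = 0.
Primal feasibility: A x = b.

This gives the KKT block system:
  [ Q   A^T ] [ x     ]   [-c ]
  [ A    0  ] [ lambda ] = [ b ]

Solving the linear system:
  x*      = (-0.3497, -0.4755)
  lambda* = (1.6154)
  f(x*)   = 1.3147

x* = (-0.3497, -0.4755), lambda* = (1.6154)


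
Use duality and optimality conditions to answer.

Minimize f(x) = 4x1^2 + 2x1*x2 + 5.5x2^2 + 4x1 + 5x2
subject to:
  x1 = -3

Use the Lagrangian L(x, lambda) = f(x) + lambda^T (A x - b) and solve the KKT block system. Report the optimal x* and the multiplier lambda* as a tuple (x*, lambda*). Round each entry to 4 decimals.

Form the Lagrangian:
  L(x, lambda) = (1/2) x^T Q x + c^T x + lambda^T (A x - b)
Stationarity (grad_x L = 0): Q x + c + A^T lambda = 0.
Primal feasibility: A x = b.

This gives the KKT block system:
  [ Q   A^T ] [ x     ]   [-c ]
  [ A    0  ] [ lambda ] = [ b ]

Solving the linear system:
  x*      = (-3, 0.0909)
  lambda* = (19.8182)
  f(x*)   = 23.9545

x* = (-3, 0.0909), lambda* = (19.8182)


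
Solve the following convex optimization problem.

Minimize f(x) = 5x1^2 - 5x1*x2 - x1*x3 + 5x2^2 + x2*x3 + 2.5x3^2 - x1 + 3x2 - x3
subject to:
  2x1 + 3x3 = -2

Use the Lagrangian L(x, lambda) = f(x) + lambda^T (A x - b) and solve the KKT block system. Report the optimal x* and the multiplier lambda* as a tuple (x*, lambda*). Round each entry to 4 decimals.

Form the Lagrangian:
  L(x, lambda) = (1/2) x^T Q x + c^T x + lambda^T (A x - b)
Stationarity (grad_x L = 0): Q x + c + A^T lambda = 0.
Primal feasibility: A x = b.

This gives the KKT block system:
  [ Q   A^T ] [ x     ]   [-c ]
  [ A    0  ] [ lambda ] = [ b ]

Solving the linear system:
  x*      = (-0.3749, -0.4458, -0.4168)
  lambda* = (1.0516)
  f(x*)   = 0.7787

x* = (-0.3749, -0.4458, -0.4168), lambda* = (1.0516)


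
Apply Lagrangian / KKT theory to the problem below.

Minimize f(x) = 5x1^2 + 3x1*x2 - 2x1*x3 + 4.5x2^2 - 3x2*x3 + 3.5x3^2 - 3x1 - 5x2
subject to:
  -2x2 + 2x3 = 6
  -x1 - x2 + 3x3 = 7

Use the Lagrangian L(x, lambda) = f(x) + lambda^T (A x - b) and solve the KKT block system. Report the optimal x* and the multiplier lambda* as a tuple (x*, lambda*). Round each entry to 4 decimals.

Form the Lagrangian:
  L(x, lambda) = (1/2) x^T Q x + c^T x + lambda^T (A x - b)
Stationarity (grad_x L = 0): Q x + c + A^T lambda = 0.
Primal feasibility: A x = b.

This gives the KKT block system:
  [ Q   A^T ] [ x     ]   [-c ]
  [ A    0  ] [ lambda ] = [ b ]

Solving the linear system:
  x*      = (0.8519, -0.5741, 2.4259)
  lambda* = (-6.9167, -1.0556)
  f(x*)   = 24.6019

x* = (0.8519, -0.5741, 2.4259), lambda* = (-6.9167, -1.0556)


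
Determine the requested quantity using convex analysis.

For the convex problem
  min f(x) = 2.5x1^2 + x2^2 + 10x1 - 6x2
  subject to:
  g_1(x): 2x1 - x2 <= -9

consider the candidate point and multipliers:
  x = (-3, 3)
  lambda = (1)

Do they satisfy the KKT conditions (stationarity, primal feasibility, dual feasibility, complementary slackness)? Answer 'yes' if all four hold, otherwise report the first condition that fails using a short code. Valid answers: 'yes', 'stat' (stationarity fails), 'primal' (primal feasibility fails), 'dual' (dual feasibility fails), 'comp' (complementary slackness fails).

Gradient of f: grad f(x) = Q x + c = (-5, 0)
Constraint values g_i(x) = a_i^T x - b_i:
  g_1((-3, 3)) = 0
Stationarity residual: grad f(x) + sum_i lambda_i a_i = (-3, -1)
  -> stationarity FAILS
Primal feasibility (all g_i <= 0): OK
Dual feasibility (all lambda_i >= 0): OK
Complementary slackness (lambda_i * g_i(x) = 0 for all i): OK

Verdict: the first failing condition is stationarity -> stat.

stat


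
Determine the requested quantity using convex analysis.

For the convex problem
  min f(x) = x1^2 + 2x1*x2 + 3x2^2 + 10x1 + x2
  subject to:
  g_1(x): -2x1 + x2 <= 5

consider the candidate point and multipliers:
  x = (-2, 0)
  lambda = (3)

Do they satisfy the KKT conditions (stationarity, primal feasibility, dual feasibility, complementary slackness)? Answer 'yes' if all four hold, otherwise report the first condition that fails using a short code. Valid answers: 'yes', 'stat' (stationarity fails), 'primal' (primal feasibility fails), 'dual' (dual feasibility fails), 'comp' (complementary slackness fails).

Gradient of f: grad f(x) = Q x + c = (6, -3)
Constraint values g_i(x) = a_i^T x - b_i:
  g_1((-2, 0)) = -1
Stationarity residual: grad f(x) + sum_i lambda_i a_i = (0, 0)
  -> stationarity OK
Primal feasibility (all g_i <= 0): OK
Dual feasibility (all lambda_i >= 0): OK
Complementary slackness (lambda_i * g_i(x) = 0 for all i): FAILS

Verdict: the first failing condition is complementary_slackness -> comp.

comp


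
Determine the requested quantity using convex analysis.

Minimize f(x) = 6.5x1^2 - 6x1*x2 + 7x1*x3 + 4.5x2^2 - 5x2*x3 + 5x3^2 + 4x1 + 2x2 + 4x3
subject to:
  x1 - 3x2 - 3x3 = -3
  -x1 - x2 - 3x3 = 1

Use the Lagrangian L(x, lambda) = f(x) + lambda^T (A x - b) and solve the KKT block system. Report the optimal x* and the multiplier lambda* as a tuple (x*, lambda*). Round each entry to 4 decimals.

Form the Lagrangian:
  L(x, lambda) = (1/2) x^T Q x + c^T x + lambda^T (A x - b)
Stationarity (grad_x L = 0): Q x + c + A^T lambda = 0.
Primal feasibility: A x = b.

This gives the KKT block system:
  [ Q   A^T ] [ x     ]   [-c ]
  [ A    0  ] [ lambda ] = [ b ]

Solving the linear system:
  x*      = (-1.7547, 0.2453, 0.1698)
  lambda* = (8.2453, -10.8491)
  f(x*)   = 14.8679

x* = (-1.7547, 0.2453, 0.1698), lambda* = (8.2453, -10.8491)


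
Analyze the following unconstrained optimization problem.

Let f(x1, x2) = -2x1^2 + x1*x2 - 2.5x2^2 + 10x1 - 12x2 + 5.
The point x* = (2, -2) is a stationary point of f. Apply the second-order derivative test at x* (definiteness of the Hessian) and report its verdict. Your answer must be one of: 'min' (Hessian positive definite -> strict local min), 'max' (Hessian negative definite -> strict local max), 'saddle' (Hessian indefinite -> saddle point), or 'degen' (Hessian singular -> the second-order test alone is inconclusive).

Compute the Hessian H = grad^2 f:
  H = [[-4, 1], [1, -5]]
Verify stationarity: grad f(x*) = H x* + g = (0, 0).
Eigenvalues of H: -5.618, -3.382.
Both eigenvalues < 0, so H is negative definite -> x* is a strict local max.

max


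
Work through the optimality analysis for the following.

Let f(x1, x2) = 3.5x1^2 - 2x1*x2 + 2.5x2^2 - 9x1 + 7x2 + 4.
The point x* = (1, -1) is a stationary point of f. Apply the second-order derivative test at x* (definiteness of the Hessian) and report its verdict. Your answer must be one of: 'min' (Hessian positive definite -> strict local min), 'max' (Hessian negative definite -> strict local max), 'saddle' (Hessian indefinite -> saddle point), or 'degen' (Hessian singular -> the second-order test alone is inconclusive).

Compute the Hessian H = grad^2 f:
  H = [[7, -2], [-2, 5]]
Verify stationarity: grad f(x*) = H x* + g = (0, 0).
Eigenvalues of H: 3.7639, 8.2361.
Both eigenvalues > 0, so H is positive definite -> x* is a strict local min.

min


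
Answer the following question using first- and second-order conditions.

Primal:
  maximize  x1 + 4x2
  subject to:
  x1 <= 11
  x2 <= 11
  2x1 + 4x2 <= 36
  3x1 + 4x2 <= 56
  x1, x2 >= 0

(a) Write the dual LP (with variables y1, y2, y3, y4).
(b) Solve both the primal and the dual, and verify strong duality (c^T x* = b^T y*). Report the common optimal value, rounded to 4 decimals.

The standard primal-dual pair for 'max c^T x s.t. A x <= b, x >= 0' is:
  Dual:  min b^T y  s.t.  A^T y >= c,  y >= 0.

So the dual LP is:
  minimize  11y1 + 11y2 + 36y3 + 56y4
  subject to:
    y1 + 2y3 + 3y4 >= 1
    y2 + 4y3 + 4y4 >= 4
    y1, y2, y3, y4 >= 0

Solving the primal: x* = (0, 9).
  primal value c^T x* = 36.
Solving the dual: y* = (0, 0, 1, 0).
  dual value b^T y* = 36.
Strong duality: c^T x* = b^T y*. Confirmed.

36


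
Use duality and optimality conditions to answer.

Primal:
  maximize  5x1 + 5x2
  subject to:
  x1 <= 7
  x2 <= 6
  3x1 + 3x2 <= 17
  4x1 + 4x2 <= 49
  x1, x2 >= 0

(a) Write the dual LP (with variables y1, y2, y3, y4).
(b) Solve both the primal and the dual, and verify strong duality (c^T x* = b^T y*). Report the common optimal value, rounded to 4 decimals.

The standard primal-dual pair for 'max c^T x s.t. A x <= b, x >= 0' is:
  Dual:  min b^T y  s.t.  A^T y >= c,  y >= 0.

So the dual LP is:
  minimize  7y1 + 6y2 + 17y3 + 49y4
  subject to:
    y1 + 3y3 + 4y4 >= 5
    y2 + 3y3 + 4y4 >= 5
    y1, y2, y3, y4 >= 0

Solving the primal: x* = (5.6667, 0).
  primal value c^T x* = 28.3333.
Solving the dual: y* = (0, 0, 1.6667, 0).
  dual value b^T y* = 28.3333.
Strong duality: c^T x* = b^T y*. Confirmed.

28.3333


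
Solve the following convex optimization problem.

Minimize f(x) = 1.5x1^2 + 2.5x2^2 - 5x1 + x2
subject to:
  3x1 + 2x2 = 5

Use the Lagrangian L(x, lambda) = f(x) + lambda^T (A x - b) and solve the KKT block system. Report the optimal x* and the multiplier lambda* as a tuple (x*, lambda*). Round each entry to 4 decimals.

Form the Lagrangian:
  L(x, lambda) = (1/2) x^T Q x + c^T x + lambda^T (A x - b)
Stationarity (grad_x L = 0): Q x + c + A^T lambda = 0.
Primal feasibility: A x = b.

This gives the KKT block system:
  [ Q   A^T ] [ x     ]   [-c ]
  [ A    0  ] [ lambda ] = [ b ]

Solving the linear system:
  x*      = (1.7719, -0.1579)
  lambda* = (-0.1053)
  f(x*)   = -4.2456

x* = (1.7719, -0.1579), lambda* = (-0.1053)


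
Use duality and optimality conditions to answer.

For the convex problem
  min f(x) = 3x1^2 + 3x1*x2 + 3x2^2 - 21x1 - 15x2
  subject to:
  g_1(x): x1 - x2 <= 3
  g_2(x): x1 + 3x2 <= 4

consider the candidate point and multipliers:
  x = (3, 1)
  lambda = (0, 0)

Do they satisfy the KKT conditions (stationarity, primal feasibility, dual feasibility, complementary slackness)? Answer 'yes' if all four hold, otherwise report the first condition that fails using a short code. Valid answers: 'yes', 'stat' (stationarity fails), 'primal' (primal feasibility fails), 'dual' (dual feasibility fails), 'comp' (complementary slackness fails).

Gradient of f: grad f(x) = Q x + c = (0, 0)
Constraint values g_i(x) = a_i^T x - b_i:
  g_1((3, 1)) = -1
  g_2((3, 1)) = 2
Stationarity residual: grad f(x) + sum_i lambda_i a_i = (0, 0)
  -> stationarity OK
Primal feasibility (all g_i <= 0): FAILS
Dual feasibility (all lambda_i >= 0): OK
Complementary slackness (lambda_i * g_i(x) = 0 for all i): OK

Verdict: the first failing condition is primal_feasibility -> primal.

primal


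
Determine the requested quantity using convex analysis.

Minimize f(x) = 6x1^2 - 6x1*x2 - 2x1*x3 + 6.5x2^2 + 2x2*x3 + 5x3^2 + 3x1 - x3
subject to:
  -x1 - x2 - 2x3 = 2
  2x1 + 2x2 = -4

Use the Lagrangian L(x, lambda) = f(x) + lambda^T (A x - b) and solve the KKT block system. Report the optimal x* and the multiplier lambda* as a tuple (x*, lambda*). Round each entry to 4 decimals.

Form the Lagrangian:
  L(x, lambda) = (1/2) x^T Q x + c^T x + lambda^T (A x - b)
Stationarity (grad_x L = 0): Q x + c + A^T lambda = 0.
Primal feasibility: A x = b.

This gives the KKT block system:
  [ Q   A^T ] [ x     ]   [-c ]
  [ A    0  ] [ lambda ] = [ b ]

Solving the linear system:
  x*      = (-1.1081, -0.8919, 0)
  lambda* = (-0.2838, 2.3311)
  f(x*)   = 3.2838

x* = (-1.1081, -0.8919, 0), lambda* = (-0.2838, 2.3311)


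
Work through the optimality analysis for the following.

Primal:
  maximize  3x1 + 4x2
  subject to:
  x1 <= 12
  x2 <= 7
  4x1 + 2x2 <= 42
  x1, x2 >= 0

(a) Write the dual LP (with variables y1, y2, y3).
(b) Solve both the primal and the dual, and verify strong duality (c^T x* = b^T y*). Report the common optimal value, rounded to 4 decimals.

The standard primal-dual pair for 'max c^T x s.t. A x <= b, x >= 0' is:
  Dual:  min b^T y  s.t.  A^T y >= c,  y >= 0.

So the dual LP is:
  minimize  12y1 + 7y2 + 42y3
  subject to:
    y1 + 4y3 >= 3
    y2 + 2y3 >= 4
    y1, y2, y3 >= 0

Solving the primal: x* = (7, 7).
  primal value c^T x* = 49.
Solving the dual: y* = (0, 2.5, 0.75).
  dual value b^T y* = 49.
Strong duality: c^T x* = b^T y*. Confirmed.

49


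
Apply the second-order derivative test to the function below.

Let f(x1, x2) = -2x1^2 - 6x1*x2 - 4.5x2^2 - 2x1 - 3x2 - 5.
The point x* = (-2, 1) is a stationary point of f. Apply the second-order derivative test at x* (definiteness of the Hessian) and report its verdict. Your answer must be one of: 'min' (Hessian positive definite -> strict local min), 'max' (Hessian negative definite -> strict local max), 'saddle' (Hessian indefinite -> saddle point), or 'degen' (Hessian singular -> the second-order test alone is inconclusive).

Compute the Hessian H = grad^2 f:
  H = [[-4, -6], [-6, -9]]
Verify stationarity: grad f(x*) = H x* + g = (0, 0).
Eigenvalues of H: -13, 0.
H has a zero eigenvalue (singular; negative semidefinite but not definite), so H is neither positive definite, negative definite, nor indefinite. The second-order test alone is inconclusive -> degen.
(Indeed, f is constant along the null direction of H through x*, so x* is not a strict local extremum.)

degen


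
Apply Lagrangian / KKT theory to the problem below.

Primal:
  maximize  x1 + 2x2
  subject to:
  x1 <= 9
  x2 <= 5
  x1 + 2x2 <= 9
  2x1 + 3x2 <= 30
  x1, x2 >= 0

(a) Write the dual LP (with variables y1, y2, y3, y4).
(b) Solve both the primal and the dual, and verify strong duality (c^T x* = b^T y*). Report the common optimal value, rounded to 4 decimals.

The standard primal-dual pair for 'max c^T x s.t. A x <= b, x >= 0' is:
  Dual:  min b^T y  s.t.  A^T y >= c,  y >= 0.

So the dual LP is:
  minimize  9y1 + 5y2 + 9y3 + 30y4
  subject to:
    y1 + y3 + 2y4 >= 1
    y2 + 2y3 + 3y4 >= 2
    y1, y2, y3, y4 >= 0

Solving the primal: x* = (9, 0).
  primal value c^T x* = 9.
Solving the dual: y* = (0, 0, 1, 0).
  dual value b^T y* = 9.
Strong duality: c^T x* = b^T y*. Confirmed.

9


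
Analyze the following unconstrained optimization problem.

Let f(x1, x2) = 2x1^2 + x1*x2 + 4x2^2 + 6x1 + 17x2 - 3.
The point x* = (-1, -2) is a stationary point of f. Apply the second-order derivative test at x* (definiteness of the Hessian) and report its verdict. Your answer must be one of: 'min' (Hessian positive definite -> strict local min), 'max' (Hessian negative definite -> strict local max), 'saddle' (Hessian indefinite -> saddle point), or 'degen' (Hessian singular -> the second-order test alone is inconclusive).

Compute the Hessian H = grad^2 f:
  H = [[4, 1], [1, 8]]
Verify stationarity: grad f(x*) = H x* + g = (0, 0).
Eigenvalues of H: 3.7639, 8.2361.
Both eigenvalues > 0, so H is positive definite -> x* is a strict local min.

min


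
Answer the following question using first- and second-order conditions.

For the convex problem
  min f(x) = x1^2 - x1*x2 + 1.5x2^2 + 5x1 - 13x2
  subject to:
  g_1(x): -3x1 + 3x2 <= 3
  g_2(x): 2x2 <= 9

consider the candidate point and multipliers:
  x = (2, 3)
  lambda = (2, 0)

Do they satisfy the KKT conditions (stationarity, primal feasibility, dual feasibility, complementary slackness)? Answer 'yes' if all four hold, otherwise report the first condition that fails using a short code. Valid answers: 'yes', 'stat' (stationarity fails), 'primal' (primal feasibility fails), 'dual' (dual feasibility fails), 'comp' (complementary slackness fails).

Gradient of f: grad f(x) = Q x + c = (6, -6)
Constraint values g_i(x) = a_i^T x - b_i:
  g_1((2, 3)) = 0
  g_2((2, 3)) = -3
Stationarity residual: grad f(x) + sum_i lambda_i a_i = (0, 0)
  -> stationarity OK
Primal feasibility (all g_i <= 0): OK
Dual feasibility (all lambda_i >= 0): OK
Complementary slackness (lambda_i * g_i(x) = 0 for all i): OK

Verdict: yes, KKT holds.

yes


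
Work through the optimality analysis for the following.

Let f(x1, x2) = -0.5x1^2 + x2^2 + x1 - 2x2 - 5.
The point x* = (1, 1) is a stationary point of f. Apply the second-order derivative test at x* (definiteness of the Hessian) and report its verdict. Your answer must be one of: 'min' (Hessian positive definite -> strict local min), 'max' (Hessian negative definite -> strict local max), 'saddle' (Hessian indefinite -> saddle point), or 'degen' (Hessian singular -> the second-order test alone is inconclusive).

Compute the Hessian H = grad^2 f:
  H = [[-1, 0], [0, 2]]
Verify stationarity: grad f(x*) = H x* + g = (0, 0).
Eigenvalues of H: -1, 2.
Eigenvalues have mixed signs, so H is indefinite -> x* is a saddle point.

saddle


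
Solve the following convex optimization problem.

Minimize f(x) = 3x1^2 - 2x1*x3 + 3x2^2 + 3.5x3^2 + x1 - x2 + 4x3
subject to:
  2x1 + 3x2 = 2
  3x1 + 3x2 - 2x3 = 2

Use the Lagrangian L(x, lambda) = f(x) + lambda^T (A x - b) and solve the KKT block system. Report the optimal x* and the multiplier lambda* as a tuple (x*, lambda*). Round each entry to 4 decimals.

Form the Lagrangian:
  L(x, lambda) = (1/2) x^T Q x + c^T x + lambda^T (A x - b)
Stationarity (grad_x L = 0): Q x + c + A^T lambda = 0.
Primal feasibility: A x = b.

This gives the KKT block system:
  [ Q   A^T ] [ x     ]   [-c ]
  [ A    0  ] [ lambda ] = [ b ]

Solving the linear system:
  x*      = (-0.1188, 0.7459, -0.0594)
  lambda* = (-3.0693, 1.9109)
  f(x*)   = 0.6073

x* = (-0.1188, 0.7459, -0.0594), lambda* = (-3.0693, 1.9109)


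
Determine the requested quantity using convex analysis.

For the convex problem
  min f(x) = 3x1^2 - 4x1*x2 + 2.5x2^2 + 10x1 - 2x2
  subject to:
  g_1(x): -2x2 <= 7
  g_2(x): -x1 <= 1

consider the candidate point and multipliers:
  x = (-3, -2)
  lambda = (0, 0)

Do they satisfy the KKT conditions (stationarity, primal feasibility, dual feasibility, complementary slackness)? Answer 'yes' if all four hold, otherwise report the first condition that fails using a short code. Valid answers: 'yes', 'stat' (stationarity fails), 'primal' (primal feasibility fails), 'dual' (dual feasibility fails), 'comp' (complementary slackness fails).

Gradient of f: grad f(x) = Q x + c = (0, 0)
Constraint values g_i(x) = a_i^T x - b_i:
  g_1((-3, -2)) = -3
  g_2((-3, -2)) = 2
Stationarity residual: grad f(x) + sum_i lambda_i a_i = (0, 0)
  -> stationarity OK
Primal feasibility (all g_i <= 0): FAILS
Dual feasibility (all lambda_i >= 0): OK
Complementary slackness (lambda_i * g_i(x) = 0 for all i): OK

Verdict: the first failing condition is primal_feasibility -> primal.

primal


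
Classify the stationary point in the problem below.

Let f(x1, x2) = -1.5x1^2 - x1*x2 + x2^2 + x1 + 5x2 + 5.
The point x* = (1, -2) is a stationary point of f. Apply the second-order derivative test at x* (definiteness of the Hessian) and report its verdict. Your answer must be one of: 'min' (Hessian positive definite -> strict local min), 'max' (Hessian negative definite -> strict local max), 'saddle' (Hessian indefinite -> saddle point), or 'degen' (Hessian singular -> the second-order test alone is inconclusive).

Compute the Hessian H = grad^2 f:
  H = [[-3, -1], [-1, 2]]
Verify stationarity: grad f(x*) = H x* + g = (0, 0).
Eigenvalues of H: -3.1926, 2.1926.
Eigenvalues have mixed signs, so H is indefinite -> x* is a saddle point.

saddle


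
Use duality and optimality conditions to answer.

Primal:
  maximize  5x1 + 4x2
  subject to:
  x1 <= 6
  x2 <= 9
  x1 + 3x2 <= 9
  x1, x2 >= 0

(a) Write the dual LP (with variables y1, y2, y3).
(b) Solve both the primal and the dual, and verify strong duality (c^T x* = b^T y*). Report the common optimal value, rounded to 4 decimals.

The standard primal-dual pair for 'max c^T x s.t. A x <= b, x >= 0' is:
  Dual:  min b^T y  s.t.  A^T y >= c,  y >= 0.

So the dual LP is:
  minimize  6y1 + 9y2 + 9y3
  subject to:
    y1 + y3 >= 5
    y2 + 3y3 >= 4
    y1, y2, y3 >= 0

Solving the primal: x* = (6, 1).
  primal value c^T x* = 34.
Solving the dual: y* = (3.6667, 0, 1.3333).
  dual value b^T y* = 34.
Strong duality: c^T x* = b^T y*. Confirmed.

34


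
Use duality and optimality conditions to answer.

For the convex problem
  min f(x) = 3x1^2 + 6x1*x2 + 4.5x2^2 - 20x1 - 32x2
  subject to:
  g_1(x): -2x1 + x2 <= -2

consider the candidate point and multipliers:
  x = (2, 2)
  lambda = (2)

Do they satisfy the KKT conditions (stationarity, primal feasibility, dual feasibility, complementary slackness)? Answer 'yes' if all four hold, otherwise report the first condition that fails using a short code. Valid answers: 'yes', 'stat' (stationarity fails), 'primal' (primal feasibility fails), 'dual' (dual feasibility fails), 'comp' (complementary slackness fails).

Gradient of f: grad f(x) = Q x + c = (4, -2)
Constraint values g_i(x) = a_i^T x - b_i:
  g_1((2, 2)) = 0
Stationarity residual: grad f(x) + sum_i lambda_i a_i = (0, 0)
  -> stationarity OK
Primal feasibility (all g_i <= 0): OK
Dual feasibility (all lambda_i >= 0): OK
Complementary slackness (lambda_i * g_i(x) = 0 for all i): OK

Verdict: yes, KKT holds.

yes


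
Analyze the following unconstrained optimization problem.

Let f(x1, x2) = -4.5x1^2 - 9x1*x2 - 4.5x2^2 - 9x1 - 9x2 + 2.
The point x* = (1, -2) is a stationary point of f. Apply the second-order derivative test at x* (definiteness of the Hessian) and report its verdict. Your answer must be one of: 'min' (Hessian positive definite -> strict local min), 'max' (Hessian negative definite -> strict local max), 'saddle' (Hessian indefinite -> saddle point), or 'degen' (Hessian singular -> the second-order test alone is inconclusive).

Compute the Hessian H = grad^2 f:
  H = [[-9, -9], [-9, -9]]
Verify stationarity: grad f(x*) = H x* + g = (0, 0).
Eigenvalues of H: -18, 0.
H has a zero eigenvalue (singular; negative semidefinite but not definite), so H is neither positive definite, negative definite, nor indefinite. The second-order test alone is inconclusive -> degen.
(Indeed, f is constant along the null direction of H through x*, so x* is not a strict local extremum.)

degen


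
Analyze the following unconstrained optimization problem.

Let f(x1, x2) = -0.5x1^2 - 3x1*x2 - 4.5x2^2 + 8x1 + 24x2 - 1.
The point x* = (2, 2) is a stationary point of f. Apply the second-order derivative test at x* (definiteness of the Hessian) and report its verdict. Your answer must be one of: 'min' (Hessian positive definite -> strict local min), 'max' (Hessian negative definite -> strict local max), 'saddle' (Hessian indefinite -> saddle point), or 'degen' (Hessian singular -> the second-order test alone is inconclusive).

Compute the Hessian H = grad^2 f:
  H = [[-1, -3], [-3, -9]]
Verify stationarity: grad f(x*) = H x* + g = (0, 0).
Eigenvalues of H: -10, 0.
H has a zero eigenvalue (singular; negative semidefinite but not definite), so H is neither positive definite, negative definite, nor indefinite. The second-order test alone is inconclusive -> degen.
(Indeed, f is constant along the null direction of H through x*, so x* is not a strict local extremum.)

degen


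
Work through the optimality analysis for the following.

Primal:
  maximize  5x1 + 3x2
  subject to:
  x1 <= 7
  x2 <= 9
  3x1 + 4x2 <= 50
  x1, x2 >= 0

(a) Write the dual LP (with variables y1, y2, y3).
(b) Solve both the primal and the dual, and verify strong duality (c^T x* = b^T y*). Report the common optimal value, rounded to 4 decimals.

The standard primal-dual pair for 'max c^T x s.t. A x <= b, x >= 0' is:
  Dual:  min b^T y  s.t.  A^T y >= c,  y >= 0.

So the dual LP is:
  minimize  7y1 + 9y2 + 50y3
  subject to:
    y1 + 3y3 >= 5
    y2 + 4y3 >= 3
    y1, y2, y3 >= 0

Solving the primal: x* = (7, 7.25).
  primal value c^T x* = 56.75.
Solving the dual: y* = (2.75, 0, 0.75).
  dual value b^T y* = 56.75.
Strong duality: c^T x* = b^T y*. Confirmed.

56.75


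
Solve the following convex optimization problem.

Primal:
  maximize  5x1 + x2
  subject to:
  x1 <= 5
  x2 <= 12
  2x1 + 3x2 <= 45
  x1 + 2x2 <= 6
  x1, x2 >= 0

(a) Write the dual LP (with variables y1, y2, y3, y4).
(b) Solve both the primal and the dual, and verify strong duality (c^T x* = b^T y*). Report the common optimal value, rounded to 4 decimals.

The standard primal-dual pair for 'max c^T x s.t. A x <= b, x >= 0' is:
  Dual:  min b^T y  s.t.  A^T y >= c,  y >= 0.

So the dual LP is:
  minimize  5y1 + 12y2 + 45y3 + 6y4
  subject to:
    y1 + 2y3 + y4 >= 5
    y2 + 3y3 + 2y4 >= 1
    y1, y2, y3, y4 >= 0

Solving the primal: x* = (5, 0.5).
  primal value c^T x* = 25.5.
Solving the dual: y* = (4.5, 0, 0, 0.5).
  dual value b^T y* = 25.5.
Strong duality: c^T x* = b^T y*. Confirmed.

25.5


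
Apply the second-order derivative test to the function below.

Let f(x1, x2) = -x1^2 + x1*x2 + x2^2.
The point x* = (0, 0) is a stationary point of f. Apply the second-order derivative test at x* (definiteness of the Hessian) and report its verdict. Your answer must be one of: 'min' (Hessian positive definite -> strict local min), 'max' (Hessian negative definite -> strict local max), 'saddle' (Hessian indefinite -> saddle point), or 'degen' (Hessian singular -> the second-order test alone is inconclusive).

Compute the Hessian H = grad^2 f:
  H = [[-2, 1], [1, 2]]
Verify stationarity: grad f(x*) = H x* + g = (0, 0).
Eigenvalues of H: -2.2361, 2.2361.
Eigenvalues have mixed signs, so H is indefinite -> x* is a saddle point.

saddle


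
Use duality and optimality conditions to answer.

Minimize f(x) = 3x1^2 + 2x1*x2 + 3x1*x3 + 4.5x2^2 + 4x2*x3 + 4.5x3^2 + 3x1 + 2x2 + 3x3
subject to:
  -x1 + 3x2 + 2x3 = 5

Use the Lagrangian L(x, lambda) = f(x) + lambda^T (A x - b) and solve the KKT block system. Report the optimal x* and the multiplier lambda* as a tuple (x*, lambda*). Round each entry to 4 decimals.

Form the Lagrangian:
  L(x, lambda) = (1/2) x^T Q x + c^T x + lambda^T (A x - b)
Stationarity (grad_x L = 0): Q x + c + A^T lambda = 0.
Primal feasibility: A x = b.

This gives the KKT block system:
  [ Q   A^T ] [ x     ]   [-c ]
  [ A    0  ] [ lambda ] = [ b ]

Solving the linear system:
  x*      = (-1.4894, 0.8958, 0.4117)
  lambda* = (-2.9099)
  f(x*)   = 6.5539

x* = (-1.4894, 0.8958, 0.4117), lambda* = (-2.9099)


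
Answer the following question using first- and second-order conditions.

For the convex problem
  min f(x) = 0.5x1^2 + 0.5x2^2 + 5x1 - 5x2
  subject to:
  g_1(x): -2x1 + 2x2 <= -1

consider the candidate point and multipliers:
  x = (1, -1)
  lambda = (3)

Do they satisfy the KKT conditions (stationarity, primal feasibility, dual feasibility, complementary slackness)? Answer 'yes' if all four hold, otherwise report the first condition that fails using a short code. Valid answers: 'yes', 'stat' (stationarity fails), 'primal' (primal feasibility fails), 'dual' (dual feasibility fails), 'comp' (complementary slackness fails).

Gradient of f: grad f(x) = Q x + c = (6, -6)
Constraint values g_i(x) = a_i^T x - b_i:
  g_1((1, -1)) = -3
Stationarity residual: grad f(x) + sum_i lambda_i a_i = (0, 0)
  -> stationarity OK
Primal feasibility (all g_i <= 0): OK
Dual feasibility (all lambda_i >= 0): OK
Complementary slackness (lambda_i * g_i(x) = 0 for all i): FAILS

Verdict: the first failing condition is complementary_slackness -> comp.

comp


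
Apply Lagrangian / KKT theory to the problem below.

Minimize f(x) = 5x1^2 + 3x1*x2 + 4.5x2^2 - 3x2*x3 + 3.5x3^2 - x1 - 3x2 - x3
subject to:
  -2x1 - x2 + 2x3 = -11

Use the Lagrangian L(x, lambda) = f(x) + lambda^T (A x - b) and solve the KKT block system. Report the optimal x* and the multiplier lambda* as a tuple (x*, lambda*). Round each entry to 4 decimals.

Form the Lagrangian:
  L(x, lambda) = (1/2) x^T Q x + c^T x + lambda^T (A x - b)
Stationarity (grad_x L = 0): Q x + c + A^T lambda = 0.
Primal feasibility: A x = b.

This gives the KKT block system:
  [ Q   A^T ] [ x     ]   [-c ]
  [ A    0  ] [ lambda ] = [ b ]

Solving the linear system:
  x*      = (2.4435, -0.2971, -3.205)
  lambda* = (11.272)
  f(x*)   = 62.8222

x* = (2.4435, -0.2971, -3.205), lambda* = (11.272)


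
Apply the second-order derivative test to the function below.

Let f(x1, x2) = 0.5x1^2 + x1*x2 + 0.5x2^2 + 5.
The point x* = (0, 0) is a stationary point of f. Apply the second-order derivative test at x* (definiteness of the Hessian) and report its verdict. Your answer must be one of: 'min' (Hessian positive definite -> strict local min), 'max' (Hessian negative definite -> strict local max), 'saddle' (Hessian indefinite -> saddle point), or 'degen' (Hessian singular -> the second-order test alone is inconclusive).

Compute the Hessian H = grad^2 f:
  H = [[1, 1], [1, 1]]
Verify stationarity: grad f(x*) = H x* + g = (0, 0).
Eigenvalues of H: 0, 2.
H has a zero eigenvalue (singular; positive semidefinite but not definite), so H is neither positive definite, negative definite, nor indefinite. The second-order test alone is inconclusive -> degen.
(Indeed, f is constant along the null direction of H through x*, so x* is not a strict local extremum.)

degen


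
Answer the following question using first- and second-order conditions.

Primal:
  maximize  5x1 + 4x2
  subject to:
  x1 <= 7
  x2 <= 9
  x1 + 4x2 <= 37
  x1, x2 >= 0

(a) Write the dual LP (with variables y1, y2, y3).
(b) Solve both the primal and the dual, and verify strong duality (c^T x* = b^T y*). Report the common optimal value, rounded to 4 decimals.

The standard primal-dual pair for 'max c^T x s.t. A x <= b, x >= 0' is:
  Dual:  min b^T y  s.t.  A^T y >= c,  y >= 0.

So the dual LP is:
  minimize  7y1 + 9y2 + 37y3
  subject to:
    y1 + y3 >= 5
    y2 + 4y3 >= 4
    y1, y2, y3 >= 0

Solving the primal: x* = (7, 7.5).
  primal value c^T x* = 65.
Solving the dual: y* = (4, 0, 1).
  dual value b^T y* = 65.
Strong duality: c^T x* = b^T y*. Confirmed.

65


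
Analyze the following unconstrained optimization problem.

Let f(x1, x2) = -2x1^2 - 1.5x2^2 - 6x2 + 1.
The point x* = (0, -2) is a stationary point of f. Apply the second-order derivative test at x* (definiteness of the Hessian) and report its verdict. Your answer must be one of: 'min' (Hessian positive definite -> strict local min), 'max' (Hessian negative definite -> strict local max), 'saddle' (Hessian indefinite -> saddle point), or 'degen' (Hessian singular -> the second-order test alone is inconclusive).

Compute the Hessian H = grad^2 f:
  H = [[-4, 0], [0, -3]]
Verify stationarity: grad f(x*) = H x* + g = (0, 0).
Eigenvalues of H: -4, -3.
Both eigenvalues < 0, so H is negative definite -> x* is a strict local max.

max


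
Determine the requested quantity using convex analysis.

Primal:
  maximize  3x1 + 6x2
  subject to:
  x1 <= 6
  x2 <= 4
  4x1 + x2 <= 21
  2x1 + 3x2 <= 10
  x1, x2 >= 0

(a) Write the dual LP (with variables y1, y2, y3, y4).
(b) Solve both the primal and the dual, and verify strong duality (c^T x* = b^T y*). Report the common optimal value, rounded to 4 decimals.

The standard primal-dual pair for 'max c^T x s.t. A x <= b, x >= 0' is:
  Dual:  min b^T y  s.t.  A^T y >= c,  y >= 0.

So the dual LP is:
  minimize  6y1 + 4y2 + 21y3 + 10y4
  subject to:
    y1 + 4y3 + 2y4 >= 3
    y2 + y3 + 3y4 >= 6
    y1, y2, y3, y4 >= 0

Solving the primal: x* = (0, 3.3333).
  primal value c^T x* = 20.
Solving the dual: y* = (0, 0, 0, 2).
  dual value b^T y* = 20.
Strong duality: c^T x* = b^T y*. Confirmed.

20


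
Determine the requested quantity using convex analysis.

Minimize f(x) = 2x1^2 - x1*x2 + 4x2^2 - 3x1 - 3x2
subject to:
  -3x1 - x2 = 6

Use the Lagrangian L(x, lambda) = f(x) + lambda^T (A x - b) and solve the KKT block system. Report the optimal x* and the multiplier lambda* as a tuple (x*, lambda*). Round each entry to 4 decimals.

Form the Lagrangian:
  L(x, lambda) = (1/2) x^T Q x + c^T x + lambda^T (A x - b)
Stationarity (grad_x L = 0): Q x + c + A^T lambda = 0.
Primal feasibility: A x = b.

This gives the KKT block system:
  [ Q   A^T ] [ x     ]   [-c ]
  [ A    0  ] [ lambda ] = [ b ]

Solving the linear system:
  x*      = (-1.9024, -0.2927)
  lambda* = (-3.439)
  f(x*)   = 13.6098

x* = (-1.9024, -0.2927), lambda* = (-3.439)


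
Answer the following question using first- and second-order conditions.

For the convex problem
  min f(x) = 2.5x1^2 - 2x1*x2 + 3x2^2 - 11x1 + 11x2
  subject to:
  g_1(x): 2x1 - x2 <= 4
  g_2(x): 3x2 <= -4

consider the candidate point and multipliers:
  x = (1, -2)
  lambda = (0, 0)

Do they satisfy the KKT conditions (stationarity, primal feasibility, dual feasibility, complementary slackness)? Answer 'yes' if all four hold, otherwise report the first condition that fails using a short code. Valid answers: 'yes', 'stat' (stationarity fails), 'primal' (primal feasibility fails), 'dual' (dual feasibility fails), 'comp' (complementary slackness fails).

Gradient of f: grad f(x) = Q x + c = (-2, -3)
Constraint values g_i(x) = a_i^T x - b_i:
  g_1((1, -2)) = 0
  g_2((1, -2)) = -2
Stationarity residual: grad f(x) + sum_i lambda_i a_i = (-2, -3)
  -> stationarity FAILS
Primal feasibility (all g_i <= 0): OK
Dual feasibility (all lambda_i >= 0): OK
Complementary slackness (lambda_i * g_i(x) = 0 for all i): OK

Verdict: the first failing condition is stationarity -> stat.

stat
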